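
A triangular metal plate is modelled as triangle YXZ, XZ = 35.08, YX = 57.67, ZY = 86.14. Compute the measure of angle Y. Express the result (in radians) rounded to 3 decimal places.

0.292

By the law of cosines, cos Y = (ZY² + YX² − XZ²) / (2·ZY·YX) ≈ 0.95772, so ∠Y ≈ 0.292 rad.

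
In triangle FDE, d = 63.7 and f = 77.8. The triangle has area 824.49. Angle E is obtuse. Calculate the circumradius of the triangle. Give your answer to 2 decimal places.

From area = ½·f·d·sin E, we get sin E = 2·area/(f·d) ≈ 0.33273.
Taking the obtuse solution, ∠E ≈ 160.57°.
Law of cosines then gives e ≈ 139.49.
Circumradius = e/(2 sin E) ≈ 209.61.

209.61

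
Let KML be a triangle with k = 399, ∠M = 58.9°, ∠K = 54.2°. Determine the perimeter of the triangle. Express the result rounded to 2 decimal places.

The third angle is ∠L = 180° − ∠K − ∠M = 66.90°.
Law of sines: m = k·sin M/sin K ≈ 421.24.
Law of sines: l = k·sin L/sin K ≈ 452.5.
Semiperimeter s = (399+421.24+452.5)/2 = 636.37.
Perimeter = 399 + 421.24 + 452.5 = 1272.7.

perimeter ≈ 1272.74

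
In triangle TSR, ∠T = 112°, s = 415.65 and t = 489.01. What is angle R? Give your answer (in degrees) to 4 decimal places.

Law of sines: sin S = s·sin T/t ≈ 0.78809.
Since t ≥ s, only the acute value applies: ∠S ≈ 52.01°.
Then ∠R = 180° − ∠T − ∠S ≈ 15.99°.

15.9926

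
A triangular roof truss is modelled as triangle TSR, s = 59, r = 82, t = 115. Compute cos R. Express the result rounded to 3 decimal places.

0.736

By the law of cosines, cos R = (t² + s² − r²) / (2·t·s) ≈ 0.73559, so ∠R ≈ 42.64°.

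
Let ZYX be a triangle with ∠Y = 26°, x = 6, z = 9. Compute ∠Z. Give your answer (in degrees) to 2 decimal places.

∠Z ≈ 117.90°

By the law of cosines, y² = x² + z² − 2·x·z·cos Y = 19.93, so y ≈ 4.4643.
Law of cosines again: cos Z = (y² + x² − z²)/(2·y·x) ≈ -0.46796, so ∠Z ≈ 117.90°.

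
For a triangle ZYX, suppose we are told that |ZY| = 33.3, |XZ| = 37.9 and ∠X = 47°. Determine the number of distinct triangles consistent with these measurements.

2

|XZ|·sin X = 37.9·sin(47°) ≈ 27.72.
Since |XZ| sin X < |ZY| < |XZ| (27.72 < 33.3 < 37.9), two triangles exist.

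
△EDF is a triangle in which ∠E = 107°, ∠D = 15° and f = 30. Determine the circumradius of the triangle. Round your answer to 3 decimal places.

R ≈ 17.688

The third angle is ∠F = 180° − ∠E − ∠D = 58.00°.
Law of sines: e = f·sin E/sin F ≈ 33.83.
Law of sines: d = f·sin D/sin F ≈ 9.1558.
Circumradius = f/(2 sin F) ≈ 17.688.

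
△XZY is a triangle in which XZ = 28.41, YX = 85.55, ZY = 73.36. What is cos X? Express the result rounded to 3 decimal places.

cos X ≈ 0.565

By the law of cosines, cos X = (YX² + XZ² − ZY²) / (2·YX·XZ) ≈ 0.56455, so ∠X ≈ 55.63°.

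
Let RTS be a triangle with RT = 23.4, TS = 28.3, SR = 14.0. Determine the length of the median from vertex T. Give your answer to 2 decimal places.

25.00

Median from T: ½√(2·RT² + 2·TS² − SR²) ≈ 25.004.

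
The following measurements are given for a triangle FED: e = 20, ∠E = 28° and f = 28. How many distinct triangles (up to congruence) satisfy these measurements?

2

f·sin E = 28·sin(28°) ≈ 13.15.
Since f sin E < e < f (13.15 < 20 < 28), two triangles exist.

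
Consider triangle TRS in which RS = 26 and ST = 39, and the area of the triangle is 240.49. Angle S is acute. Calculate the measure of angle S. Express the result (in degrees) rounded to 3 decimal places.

∠S ≈ 28.316°

From area = ½·RS·ST·sin S, we get sin S = 2·area/(RS·ST) ≈ 0.47434.
Taking the acute solution, ∠S ≈ 28.32°.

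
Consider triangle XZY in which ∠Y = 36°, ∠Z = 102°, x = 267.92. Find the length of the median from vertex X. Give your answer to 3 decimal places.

The third angle is ∠X = 180° − ∠Z − ∠Y = 42.00°.
Law of sines: z = x·sin Z/sin X ≈ 391.65.
Law of sines: y = x·sin Y/sin X ≈ 235.35.
Median from X: ½√(2·z² + 2·y² − x²) ≈ 294.01.

m_X ≈ 294.014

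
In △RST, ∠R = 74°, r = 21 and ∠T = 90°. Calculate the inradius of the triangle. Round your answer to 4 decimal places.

The third angle is ∠S = 180° − ∠T − ∠R = 16.00°.
Law of sines: s = r·sin S/sin R ≈ 6.0217.
Law of sines: t = r·sin T/sin R ≈ 21.846.
Area = ½·r·s·sin T ≈ 63.227.
Semiperimeter p = (21+6.0217+21.846)/2 = 24.434.
Inradius = area/p = 63.227/24.434 ≈ 2.5877.

2.5877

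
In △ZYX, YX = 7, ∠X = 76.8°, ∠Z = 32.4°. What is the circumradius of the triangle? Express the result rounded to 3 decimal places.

The third angle is ∠Y = 180° − ∠X − ∠Z = 70.80°.
Law of sines: XZ = YX·sin Y/sin Z ≈ 12.337.
Law of sines: ZY = YX·sin X/sin Z ≈ 12.719.
Circumradius = YX/(2 sin Z) ≈ 6.532.

6.532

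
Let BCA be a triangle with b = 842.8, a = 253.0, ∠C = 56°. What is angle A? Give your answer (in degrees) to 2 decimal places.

By the law of cosines, c² = a² + b² − 2·a·b·cos C = 5.3585e+05, so c ≈ 732.02.
Law of cosines again: cos A = (b² + c² − a²)/(2·b·c) ≈ 0.95807, so ∠A ≈ 16.65°.

16.65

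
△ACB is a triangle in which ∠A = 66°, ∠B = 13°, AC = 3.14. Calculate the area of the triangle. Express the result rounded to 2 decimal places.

The third angle is ∠C = 180° − ∠B − ∠A = 101.00°.
Law of sines: CB = AC·sin A/sin B ≈ 12.752.
Law of sines: BA = AC·sin C/sin B ≈ 13.702.
Area = ½·AC·CB·sin C ≈ 19.653.

area ≈ 19.65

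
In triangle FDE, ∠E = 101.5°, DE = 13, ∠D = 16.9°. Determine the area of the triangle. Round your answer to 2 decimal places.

The third angle is ∠F = 180° − ∠D − ∠E = 61.60°.
Law of sines: EF = DE·sin D/sin F ≈ 4.2962.
Law of sines: FD = DE·sin E/sin F ≈ 14.482.
Area = ½·DE·EF·sin E ≈ 27.365.

27.36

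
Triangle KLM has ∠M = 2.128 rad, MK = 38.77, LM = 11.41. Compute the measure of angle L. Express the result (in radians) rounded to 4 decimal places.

0.8007

By the law of cosines, KL² = LM² + MK² − 2·LM·MK·cos M = 2101.2, so KL ≈ 45.838.
Law of cosines again: cos L = (KL² + LM² − MK²)/(2·KL·LM) ≈ 0.69619, so ∠L ≈ 0.801 rad.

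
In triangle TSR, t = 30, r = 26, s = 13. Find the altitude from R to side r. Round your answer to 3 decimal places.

Semiperimeter p = (30 + 13 + 26)/2 = 34.5.
Heron's formula: area = √(34.5·4.5·21.5·8.5) ≈ 168.44.
The altitude from R has length 2·area/r ≈ 12.957.

12.957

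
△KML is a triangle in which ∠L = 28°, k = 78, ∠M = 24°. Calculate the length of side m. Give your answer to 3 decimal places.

40.260

The third angle is ∠K = 180° − ∠M − ∠L = 128.00°.
Law of sines: m = k·sin M/sin K ≈ 40.26.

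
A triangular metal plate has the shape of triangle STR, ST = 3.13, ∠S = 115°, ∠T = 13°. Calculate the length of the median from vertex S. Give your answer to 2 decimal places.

The third angle is ∠R = 180° − ∠S − ∠T = 52.00°.
Law of sines: TR = ST·sin S/sin R ≈ 3.5999.
Law of sines: RS = ST·sin T/sin R ≈ 0.89351.
Median from S: ½√(2·RS² + 2·ST² − TR²) ≈ 1.4345.

m_S ≈ 1.43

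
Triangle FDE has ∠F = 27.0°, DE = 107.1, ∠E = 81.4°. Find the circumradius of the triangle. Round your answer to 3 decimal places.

R ≈ 117.954

The third angle is ∠D = 180° − ∠E − ∠F = 71.60°.
Law of sines: EF = DE·sin D/sin F ≈ 223.85.
Law of sines: FD = DE·sin E/sin F ≈ 233.26.
Circumradius = DE/(2 sin F) ≈ 117.95.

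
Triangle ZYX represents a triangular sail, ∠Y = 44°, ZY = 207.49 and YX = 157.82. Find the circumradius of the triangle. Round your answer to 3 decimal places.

By the law of cosines, XZ² = ZY² + YX² − 2·ZY·YX·cos Y = 20848, so XZ ≈ 144.39.
Area = ½·ZY·YX·sin Y ≈ 11374.
Circumradius = XZ/(2 sin Y) ≈ 103.93.

103.928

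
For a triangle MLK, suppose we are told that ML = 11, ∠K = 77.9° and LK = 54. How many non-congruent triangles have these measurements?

LK·sin K = 54·sin(77.9°) ≈ 52.8.
Since ML = 11 < 52.8 = LK sin K, no triangle exists.

0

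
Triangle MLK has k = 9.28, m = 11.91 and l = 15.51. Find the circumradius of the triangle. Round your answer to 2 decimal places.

R ≈ 7.77

By the law of cosines, cos M = (l² + k² − m²) / (2·l·k) ≈ 0.64207, so ∠M ≈ 50.05°.
Circumradius = m/(2 sin M) ≈ 7.7676.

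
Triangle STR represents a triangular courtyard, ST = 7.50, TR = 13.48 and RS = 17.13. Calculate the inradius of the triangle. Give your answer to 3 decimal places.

Semiperimeter s = (13.48 + 17.13 + 7.5)/2 = 19.055.
Heron's formula: area = √(19.055·5.575·1.925·11.555) ≈ 48.61.
Inradius = area/s = 48.61/19.055 ≈ 2.551.

2.551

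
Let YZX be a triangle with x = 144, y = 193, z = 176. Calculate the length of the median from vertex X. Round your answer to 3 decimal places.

Median from X: ½√(2·y² + 2·z² − x²) ≈ 170.08.

m_X ≈ 170.084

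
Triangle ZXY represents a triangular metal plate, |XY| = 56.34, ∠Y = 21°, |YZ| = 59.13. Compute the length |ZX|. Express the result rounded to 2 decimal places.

21.22

By the law of cosines, |ZX|² = |XY|² + |YZ|² − 2·|XY|·|YZ|·cos Y = 450.32, so |ZX| ≈ 21.221.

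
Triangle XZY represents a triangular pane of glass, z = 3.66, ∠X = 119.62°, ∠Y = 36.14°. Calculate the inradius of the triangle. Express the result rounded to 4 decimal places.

The third angle is ∠Z = 180° − ∠Y − ∠X = 24.24°.
Law of sines: x = z·sin X/sin Z ≈ 7.7497.
Law of sines: y = z·sin Y/sin Z ≈ 5.2575.
Area = ½·z·x·sin Y ≈ 8.364.
Semiperimeter s = (7.7497+3.66+5.2575)/2 = 8.3336.
Inradius = area/s = 8.364/8.3336 ≈ 1.0036.

r ≈ 1.0036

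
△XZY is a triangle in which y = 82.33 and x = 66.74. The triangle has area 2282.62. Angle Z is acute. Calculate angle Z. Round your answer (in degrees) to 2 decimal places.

56.19

From area = ½·y·x·sin Z, we get sin Z = 2·area/(y·x) ≈ 0.83084.
Taking the acute solution, ∠Z ≈ 56.19°.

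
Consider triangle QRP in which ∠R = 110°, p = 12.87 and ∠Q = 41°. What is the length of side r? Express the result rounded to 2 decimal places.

The third angle is ∠P = 180° − ∠Q − ∠R = 29.00°.
Law of sines: r = p·sin R/sin P ≈ 24.946.

24.95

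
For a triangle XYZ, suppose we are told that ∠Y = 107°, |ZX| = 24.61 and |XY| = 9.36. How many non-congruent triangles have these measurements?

|XY|·sin Y = 9.36·sin(107°) ≈ 8.951.
Since ∠Y is not acute, a triangle exists only if |ZX| > |XY|; here |ZX| > |XY|, so there is exactly one triangle.

1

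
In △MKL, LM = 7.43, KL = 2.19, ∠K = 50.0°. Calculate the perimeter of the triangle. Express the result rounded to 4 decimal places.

Law of sines: sin M = KL·sin K/LM ≈ 0.22579.
Since LM ≥ KL, only the acute value applies: ∠M ≈ 13.05°.
Then ∠L = 180° − ∠K − ∠M ≈ 116.95°.
Law of sines gives MK = LM·sin L/sin K ≈ 8.6458.
Semiperimeter s = (2.19+7.43+8.6458)/2 = 9.1329.
Perimeter = 2.19 + 7.43 + 8.6458 = 18.266.

18.2658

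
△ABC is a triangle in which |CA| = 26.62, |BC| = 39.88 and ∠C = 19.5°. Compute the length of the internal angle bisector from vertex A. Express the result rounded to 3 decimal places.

By the law of cosines, |AB|² = |BC|² + |CA|² − 2·|BC|·|CA|·cos C = 297.61, so |AB| ≈ 17.251.
Law of cosines again: cos A = (|CA|² + |AB|² − |BC|²)/(2·|CA|·|AB|) ≈ -0.63604, so ∠A ≈ 129.50°.
The bisector from A has length 2·|CA|·|AB|·cos(∠A/2)/(|CA|+|AB|) ≈ 8.9309.

8.931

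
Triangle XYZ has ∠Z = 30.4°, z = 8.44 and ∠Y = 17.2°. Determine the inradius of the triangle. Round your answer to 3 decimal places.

The third angle is ∠X = 180° − ∠Y − ∠Z = 132.40°.
Law of sines: x = z·sin X/sin Z ≈ 12.316.
Law of sines: y = z·sin Y/sin Z ≈ 4.932.
Area = ½·z·x·sin Y ≈ 15.37.
Semiperimeter s = (12.316+4.932+8.44)/2 = 12.844.
Inradius = area/s = 15.37/12.844 ≈ 1.1966.

r ≈ 1.197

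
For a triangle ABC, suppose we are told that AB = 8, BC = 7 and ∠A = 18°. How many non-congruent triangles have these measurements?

2

AB·sin A = 8·sin(18°) ≈ 2.472.
Since AB sin A < BC < AB (2.472 < 7 < 8), two triangles exist.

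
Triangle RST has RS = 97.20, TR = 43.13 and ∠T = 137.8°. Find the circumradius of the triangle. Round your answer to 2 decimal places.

72.35

Law of sines: sin S = TR·sin T/RS ≈ 0.29806.
Since RS ≥ TR, only the acute value applies: ∠S ≈ 17.34°.
Then ∠R = 180° − ∠T − ∠S ≈ 24.86°.
Law of sines gives ST = RS·sin R/sin T ≈ 60.831.
Circumradius = RS/(2 sin T) ≈ 72.352.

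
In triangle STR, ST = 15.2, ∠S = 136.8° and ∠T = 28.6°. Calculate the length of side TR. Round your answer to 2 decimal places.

The third angle is ∠R = 180° − ∠S − ∠T = 14.60°.
Law of sines: TR = ST·sin S/sin R ≈ 41.279.

41.28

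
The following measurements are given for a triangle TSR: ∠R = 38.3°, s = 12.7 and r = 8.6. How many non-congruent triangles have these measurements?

s·sin R = 12.7·sin(38.3°) ≈ 7.871.
Since s sin R < r < s (7.871 < 8.6 < 12.7), two triangles exist.

2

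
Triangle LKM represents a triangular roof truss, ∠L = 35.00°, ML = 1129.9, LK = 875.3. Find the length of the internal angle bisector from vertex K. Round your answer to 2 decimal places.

By the law of cosines, KM² = ML² + LK² − 2·ML·LK·cos L = 4.2254e+05, so KM ≈ 650.03.
Law of cosines again: cos K = (LK² + KM² − ML²)/(2·LK·KM) ≈ -0.07732, so ∠K ≈ 94.43°.
The bisector from K has length 2·LK·KM·cos(∠K/2)/(LK+KM) ≈ 506.72.

506.72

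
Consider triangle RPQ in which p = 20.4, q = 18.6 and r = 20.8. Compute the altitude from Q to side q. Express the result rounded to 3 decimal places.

18.377

Semiperimeter s = (20.8 + 20.4 + 18.6)/2 = 29.9.
Heron's formula: area = √(29.9·9.1·9.5·11.3) ≈ 170.91.
The altitude from Q has length 2·area/q ≈ 18.377.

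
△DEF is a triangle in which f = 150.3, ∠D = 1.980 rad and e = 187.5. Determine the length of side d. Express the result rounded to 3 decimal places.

283.146

By the law of cosines, d² = e² + f² − 2·e·f·cos D = 80172, so d ≈ 283.15.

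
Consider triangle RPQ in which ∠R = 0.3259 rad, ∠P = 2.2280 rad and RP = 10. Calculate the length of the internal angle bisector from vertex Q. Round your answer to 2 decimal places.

t_Q ≈ 7.87

The third angle is ∠Q = π − ∠R − ∠P = 0.5877 rad.
Law of sines: PQ = RP·sin R/sin Q ≈ 5.7745.
Law of sines: QR = RP·sin P/sin Q ≈ 14.279.
The bisector from Q has length 2·PQ·QR·cos(∠Q/2)/(PQ+QR) ≈ 7.871.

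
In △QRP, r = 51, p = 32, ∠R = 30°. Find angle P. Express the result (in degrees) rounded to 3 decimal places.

Law of sines: sin P = p·sin R/r ≈ 0.31373.
Since r ≥ p, only the acute value applies: ∠P ≈ 18.28°.
Then ∠Q = 180° − ∠R − ∠P ≈ 131.72°.

18.284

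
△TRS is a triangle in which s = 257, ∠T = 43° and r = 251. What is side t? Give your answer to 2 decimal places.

186.27

By the law of cosines, t² = r² + s² − 2·r·s·cos T = 34695, so t ≈ 186.27.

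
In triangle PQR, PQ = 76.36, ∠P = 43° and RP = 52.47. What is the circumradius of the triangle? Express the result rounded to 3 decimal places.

38.260

By the law of cosines, QR² = RP² + PQ² − 2·RP·PQ·cos P = 2723.5, so QR ≈ 52.187.
Area = ½·RP·PQ·sin P ≈ 1366.3.
Circumradius = QR/(2 sin P) ≈ 38.26.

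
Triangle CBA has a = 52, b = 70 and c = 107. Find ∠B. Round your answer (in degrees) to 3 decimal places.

33.746

By the law of cosines, cos B = (a² + c² − b²) / (2·a·c) ≈ 0.83151, so ∠B ≈ 33.75°.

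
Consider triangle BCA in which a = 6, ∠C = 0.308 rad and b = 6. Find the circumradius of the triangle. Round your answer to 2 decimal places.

R ≈ 3.04

By the law of cosines, c² = a² + b² − 2·a·b·cos C = 3.3882, so c ≈ 1.8407.
Area = ½·a·b·sin C ≈ 5.4568.
Circumradius = c/(2 sin C) ≈ 3.0359.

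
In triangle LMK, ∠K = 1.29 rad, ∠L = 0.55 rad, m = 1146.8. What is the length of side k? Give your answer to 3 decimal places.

1143.055

The third angle is ∠M = π − ∠K − ∠L = 1.302 rad.
Law of sines: k = m·sin K/sin M ≈ 1143.1.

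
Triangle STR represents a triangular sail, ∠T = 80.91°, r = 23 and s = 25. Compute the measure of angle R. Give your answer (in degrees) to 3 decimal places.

∠R ≈ 46.748°

By the law of cosines, t² = r² + s² − 2·r·s·cos T = 972.32, so t ≈ 31.182.
Law of cosines again: cos R = (s² + t² − r²)/(2·s·t) ≈ 0.68521, so ∠R ≈ 46.75°.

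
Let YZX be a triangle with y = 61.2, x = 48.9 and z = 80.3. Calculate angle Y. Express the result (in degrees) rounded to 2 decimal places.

∠Y ≈ 49.56°

By the law of cosines, cos Y = (z² + x² − y²) / (2·z·x) ≈ 0.64862, so ∠Y ≈ 49.56°.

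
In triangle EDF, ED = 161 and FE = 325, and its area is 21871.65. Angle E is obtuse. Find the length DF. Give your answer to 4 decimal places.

From area = ½·FE·ED·sin E, we get sin E = 2·area/(FE·ED) ≈ 0.83599.
Taking the obtuse solution, ∠E ≈ 123.28°.
Law of cosines then gives DF ≈ 434.71.

434.7088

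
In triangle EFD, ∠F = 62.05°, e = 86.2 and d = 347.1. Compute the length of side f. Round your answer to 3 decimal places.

316.009

By the law of cosines, f² = d² + e² − 2·d·e·cos F = 99862, so f ≈ 316.01.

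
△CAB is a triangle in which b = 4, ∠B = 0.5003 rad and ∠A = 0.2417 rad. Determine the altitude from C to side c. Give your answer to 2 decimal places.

The third angle is ∠C = π − ∠A − ∠B = 2.3996 rad.
Law of sines: c = b·sin C/sin B ≈ 5.635.
Law of sines: a = b·sin A/sin B ≈ 1.9959.
Area = ½·b·c·sin A ≈ 2.6975.
The altitude from C has length 2·area/c ≈ 0.95741.

0.96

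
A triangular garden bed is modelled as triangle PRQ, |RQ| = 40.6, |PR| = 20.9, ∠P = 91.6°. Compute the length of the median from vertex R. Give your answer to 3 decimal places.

m_R ≈ 27.380

Law of sines: sin Q = |PR|·sin P/|RQ| ≈ 0.51458.
Since |RQ| ≥ |PR|, only the acute value applies: ∠Q ≈ 30.97°.
Then ∠R = 180° − ∠P − ∠Q ≈ 57.43°.
Law of sines gives |QP| = |RQ|·sin R/sin P ≈ 34.229.
Median from R: ½√(2·|PR|² + 2·|RQ|² − |QP|²) ≈ 27.38.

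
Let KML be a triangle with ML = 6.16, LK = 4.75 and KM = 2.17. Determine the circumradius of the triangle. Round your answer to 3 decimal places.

By the law of cosines, cos K = (LK² + KM² − ML²) / (2·LK·KM) ≈ -0.51779, so ∠K ≈ 2.115 rad.
Circumradius = ML/(2 sin K) ≈ 3.6002.

R ≈ 3.600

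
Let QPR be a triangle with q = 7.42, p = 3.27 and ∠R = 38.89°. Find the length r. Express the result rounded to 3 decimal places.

5.289

By the law of cosines, r² = q² + p² − 2·q·p·cos R = 27.978, so r ≈ 5.2895.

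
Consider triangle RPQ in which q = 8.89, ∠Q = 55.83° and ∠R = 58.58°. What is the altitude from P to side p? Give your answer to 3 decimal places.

The third angle is ∠P = 180° − ∠Q − ∠R = 65.59°.
Law of sines: r = q·sin R/sin Q ≈ 9.1693.
Law of sines: p = q·sin P/sin Q ≈ 9.7844.
Area = ½·q·r·sin P ≈ 37.114.
The altitude from P has length 2·area/p ≈ 7.5864.

h_P ≈ 7.586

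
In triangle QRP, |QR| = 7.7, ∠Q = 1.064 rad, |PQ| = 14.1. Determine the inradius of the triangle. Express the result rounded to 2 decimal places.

2.78

By the law of cosines, |RP|² = |PQ|² + |QR|² − 2·|PQ|·|QR|·cos Q = 152.7, so |RP| ≈ 12.357.
Area = ½·|PQ|·|QR|·sin Q ≈ 47.462.
Semiperimeter s = (12.357+14.1+7.7)/2 = 17.079.
Inradius = area/s = 47.462/17.079 ≈ 2.779.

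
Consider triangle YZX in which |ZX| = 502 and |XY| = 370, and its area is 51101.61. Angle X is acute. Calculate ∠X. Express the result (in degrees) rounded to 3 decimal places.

33.384

From area = ½·|ZX|·|XY|·sin X, we get sin X = 2·area/(|ZX|·|XY|) ≈ 0.55025.
Taking the acute solution, ∠X ≈ 33.38°.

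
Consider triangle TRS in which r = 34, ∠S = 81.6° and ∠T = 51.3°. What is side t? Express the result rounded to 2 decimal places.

The third angle is ∠R = 180° − ∠S − ∠T = 47.10°.
Law of sines: t = r·sin T/sin R ≈ 36.223.

36.22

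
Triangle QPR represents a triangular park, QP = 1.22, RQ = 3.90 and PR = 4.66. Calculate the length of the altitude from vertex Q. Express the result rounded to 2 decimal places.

h_Q ≈ 0.87

Semiperimeter s = (4.66 + 3.9 + 1.22)/2 = 4.89.
Heron's formula: area = √(4.89·0.23·0.99·3.67) ≈ 2.0215.
The altitude from Q has length 2·area/PR ≈ 0.86759.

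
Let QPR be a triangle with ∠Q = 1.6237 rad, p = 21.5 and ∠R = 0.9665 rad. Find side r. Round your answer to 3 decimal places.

33.772

The third angle is ∠P = π − ∠R − ∠Q = 0.5514 rad.
Law of sines: r = p·sin R/sin P ≈ 33.772.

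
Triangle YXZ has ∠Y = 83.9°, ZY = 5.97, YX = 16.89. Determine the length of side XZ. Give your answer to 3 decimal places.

17.306

By the law of cosines, XZ² = ZY² + YX² − 2·ZY·YX·cos Y = 299.48, so XZ ≈ 17.306.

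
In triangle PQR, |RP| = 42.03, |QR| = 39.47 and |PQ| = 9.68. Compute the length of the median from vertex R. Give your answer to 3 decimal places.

m_R ≈ 40.482

Median from R: ½√(2·|QR|² + 2·|RP|² − |PQ|²) ≈ 40.482.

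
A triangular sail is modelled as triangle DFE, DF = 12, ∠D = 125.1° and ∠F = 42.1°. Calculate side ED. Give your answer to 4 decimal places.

36.3131

The third angle is ∠E = 180° − ∠D − ∠F = 12.80°.
Law of sines: ED = DF·sin F/sin E ≈ 36.313.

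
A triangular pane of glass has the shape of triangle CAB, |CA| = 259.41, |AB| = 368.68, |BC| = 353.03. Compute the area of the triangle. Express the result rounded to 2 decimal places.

area ≈ 43597.14

Semiperimeter s = (368.68 + 353.03 + 259.41)/2 = 490.56.
Heron's formula: area = √(490.56·121.88·137.53·231.15) ≈ 43597.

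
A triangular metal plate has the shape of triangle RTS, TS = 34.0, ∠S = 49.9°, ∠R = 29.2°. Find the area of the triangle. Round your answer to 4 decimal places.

The third angle is ∠T = 180° − ∠S − ∠R = 100.90°.
Law of sines: SR = TS·sin T/sin R ≈ 68.435.
Law of sines: RT = TS·sin S/sin R ≈ 53.309.
Area = ½·TS·SR·sin S ≈ 889.9.

area ≈ 889.9036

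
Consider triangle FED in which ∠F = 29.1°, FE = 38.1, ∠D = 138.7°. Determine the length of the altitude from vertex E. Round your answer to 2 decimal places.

h_E ≈ 18.53

The third angle is ∠E = 180° − ∠D − ∠F = 12.20°.
Law of sines: ED = FE·sin F/sin D ≈ 28.075.
Law of sines: DF = FE·sin E/sin D ≈ 12.199.
Area = ½·FE·ED·sin E ≈ 113.02.
The altitude from E has length 2·area/DF ≈ 18.529.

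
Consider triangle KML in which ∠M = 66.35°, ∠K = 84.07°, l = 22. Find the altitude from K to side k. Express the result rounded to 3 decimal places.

20.152

The third angle is ∠L = 180° − ∠K − ∠M = 29.58°.
Law of sines: k = l·sin K/sin L ≈ 44.329.
Law of sines: m = l·sin M/sin L ≈ 40.824.
Area = ½·l·k·sin M ≈ 446.66.
The altitude from K has length 2·area/k ≈ 20.152.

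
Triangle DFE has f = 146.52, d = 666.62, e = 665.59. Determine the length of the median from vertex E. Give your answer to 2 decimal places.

Median from E: ½√(2·d² + 2·f² − e²) ≈ 349.53.

349.53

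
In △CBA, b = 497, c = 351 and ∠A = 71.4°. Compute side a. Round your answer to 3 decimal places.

508.849

By the law of cosines, a² = c² + b² − 2·c·b·cos A = 2.5893e+05, so a ≈ 508.85.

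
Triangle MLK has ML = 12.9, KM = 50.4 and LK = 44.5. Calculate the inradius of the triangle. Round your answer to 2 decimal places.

Semiperimeter s = (44.5 + 50.4 + 12.9)/2 = 53.9.
Heron's formula: area = √(53.9·9.4·3.5·41) ≈ 269.64.
Inradius = area/s = 269.64/53.9 ≈ 5.0026.

r ≈ 5.00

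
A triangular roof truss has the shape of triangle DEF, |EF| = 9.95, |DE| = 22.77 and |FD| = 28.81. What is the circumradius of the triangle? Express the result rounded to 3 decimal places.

By the law of cosines, cos D = (|FD|² + |DE|² − |EF|²) / (2·|FD|·|DE|) ≈ 0.95235, so ∠D ≈ 17.76°.
Circumradius = |EF|/(2 sin D) ≈ 16.311.

16.311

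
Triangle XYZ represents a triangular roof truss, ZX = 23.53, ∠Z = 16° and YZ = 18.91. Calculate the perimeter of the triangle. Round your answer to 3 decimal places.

By the law of cosines, XY² = YZ² + ZX² − 2·YZ·ZX·cos Z = 55.818, so XY ≈ 7.4711.
Semiperimeter s = (18.91+23.53+7.4711)/2 = 24.956.
Perimeter = 18.91 + 23.53 + 7.4711 = 49.911.

49.911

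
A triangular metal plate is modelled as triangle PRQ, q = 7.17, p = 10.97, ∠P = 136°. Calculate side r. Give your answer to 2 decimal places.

Law of sines: sin Q = q·sin P/p ≈ 0.45403.
Since p ≥ q, only the acute value applies: ∠Q ≈ 27.00°.
Then ∠R = 180° − ∠P − ∠Q ≈ 17.00°.
Law of sines gives r = p·sin R/sin P ≈ 4.6165.

4.62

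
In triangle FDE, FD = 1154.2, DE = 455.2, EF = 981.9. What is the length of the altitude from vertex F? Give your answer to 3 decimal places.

Semiperimeter s = (455.2 + 981.9 + 1154.2)/2 = 1295.7.
Heron's formula: area = √(1295.7·840.45·313.75·141.45) ≈ 2.1983e+05.
The altitude from F has length 2·area/DE ≈ 965.87.

h_F ≈ 965.875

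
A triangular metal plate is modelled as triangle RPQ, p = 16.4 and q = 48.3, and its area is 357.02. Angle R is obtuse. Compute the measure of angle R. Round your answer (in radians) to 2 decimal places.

∠R ≈ 2.02 rad

From area = ½·p·q·sin R, we get sin R = 2·area/(p·q) ≈ 0.90143.
Taking the obtuse solution, ∠R ≈ 2.0185 rad.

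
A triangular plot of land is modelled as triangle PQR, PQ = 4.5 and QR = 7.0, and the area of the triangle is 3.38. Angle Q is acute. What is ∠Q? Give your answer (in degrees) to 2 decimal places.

12.39

From area = ½·PQ·QR·sin Q, we get sin Q = 2·area/(PQ·QR) ≈ 0.21460.
Taking the acute solution, ∠Q ≈ 12.39°.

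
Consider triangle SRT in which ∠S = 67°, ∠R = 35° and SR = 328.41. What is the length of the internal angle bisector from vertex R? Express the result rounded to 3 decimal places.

The third angle is ∠T = 180° − ∠S − ∠R = 78.00°.
Law of sines: RT = SR·sin S/sin T ≈ 309.06.
Law of sines: TS = SR·sin R/sin T ≈ 192.58.
The bisector from R has length 2·SR·RT·cos(∠R/2)/(SR+RT) ≈ 303.7.

303.701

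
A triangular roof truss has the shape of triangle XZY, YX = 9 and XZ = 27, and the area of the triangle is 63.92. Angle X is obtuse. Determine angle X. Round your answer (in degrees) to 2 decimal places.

148.26

From area = ½·YX·XZ·sin X, we get sin X = 2·area/(YX·XZ) ≈ 0.52609.
Taking the obtuse solution, ∠X ≈ 148.26°.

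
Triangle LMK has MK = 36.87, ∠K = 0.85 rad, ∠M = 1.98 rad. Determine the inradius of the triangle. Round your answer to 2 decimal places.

r ≈ 12.87

The third angle is ∠L = π − ∠M − ∠K = 0.312 rad.
Law of sines: KL = MK·sin M/sin L ≈ 110.33.
Law of sines: LM = MK·sin K/sin L ≈ 90.352.
Area = ½·MK·KL·sin K ≈ 1528.1.
Semiperimeter s = (36.87+110.33+90.352)/2 = 118.78.
Inradius = area/s = 1528.1/118.78 ≈ 12.865.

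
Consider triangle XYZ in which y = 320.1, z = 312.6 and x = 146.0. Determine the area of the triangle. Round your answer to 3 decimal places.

Semiperimeter s = (146 + 320.1 + 312.6)/2 = 389.35.
Heron's formula: area = √(389.35·243.35·69.25·76.75) ≈ 22441.

22440.620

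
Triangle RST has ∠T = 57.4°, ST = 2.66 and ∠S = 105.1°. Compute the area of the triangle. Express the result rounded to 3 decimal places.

area ≈ 9.569

The third angle is ∠R = 180° − ∠S − ∠T = 17.50°.
Law of sines: TR = ST·sin S/sin R ≈ 8.5404.
Law of sines: RS = ST·sin T/sin R ≈ 7.4522.
Area = ½·ST·TR·sin T ≈ 9.5692.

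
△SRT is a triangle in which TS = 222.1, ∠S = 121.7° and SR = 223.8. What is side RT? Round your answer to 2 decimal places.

389.43

By the law of cosines, RT² = TS² + SR² − 2·TS·SR·cos S = 1.5165e+05, so RT ≈ 389.43.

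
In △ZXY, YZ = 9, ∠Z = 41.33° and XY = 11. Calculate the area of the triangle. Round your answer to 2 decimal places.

Law of sines: sin X = YZ·sin Z/XY ≈ 0.54032.
Since XY ≥ YZ, only the acute value applies: ∠X ≈ 32.71°.
Then ∠Y = 180° − ∠Z − ∠X ≈ 105.96°.
Law of sines gives ZX = XY·sin Y/sin Z ≈ 16.014.
Area = ½·XY·YZ·sin Y ≈ 47.591.

area ≈ 47.59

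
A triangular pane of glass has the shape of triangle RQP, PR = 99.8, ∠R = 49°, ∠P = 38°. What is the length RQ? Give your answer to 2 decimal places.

The third angle is ∠Q = 180° − ∠P − ∠R = 93.00°.
Law of sines: RQ = PR·sin P/sin Q ≈ 61.527.

61.53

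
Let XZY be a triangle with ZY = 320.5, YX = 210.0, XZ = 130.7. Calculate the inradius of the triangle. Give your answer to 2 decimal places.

27.14

Semiperimeter s = (320.5 + 210 + 130.7)/2 = 330.6.
Heron's formula: area = √(330.6·10.1·120.6·199.9) ≈ 8972.1.
Inradius = area/s = 8972.1/330.6 ≈ 27.139.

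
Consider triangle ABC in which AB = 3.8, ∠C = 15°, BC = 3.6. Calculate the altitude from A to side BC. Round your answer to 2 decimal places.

h_A ≈ 1.85

Law of sines: sin A = BC·sin C/AB ≈ 0.24520.
Since AB ≥ BC, only the acute value applies: ∠A ≈ 14.19°.
Then ∠B = 180° − ∠C − ∠A ≈ 150.81°.
Law of sines gives CA = AB·sin B/sin C ≈ 7.1613.
Area = ½·AB·BC·sin B ≈ 3.3363.
The altitude from A has length 2·area/BC ≈ 1.8535.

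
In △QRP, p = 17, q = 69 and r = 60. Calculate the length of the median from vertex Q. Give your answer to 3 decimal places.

Median from Q: ½√(2·r² + 2·p² − q²) ≈ 27.464.

27.464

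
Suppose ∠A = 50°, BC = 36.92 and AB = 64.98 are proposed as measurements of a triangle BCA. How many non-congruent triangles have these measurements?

0

AB·sin A = 64.98·sin(50°) ≈ 49.78.
Since BC = 36.92 < 49.78 = AB sin A, no triangle exists.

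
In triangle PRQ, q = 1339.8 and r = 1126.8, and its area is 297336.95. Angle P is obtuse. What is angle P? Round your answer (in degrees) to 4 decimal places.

∠P ≈ 156.8023°

From area = ½·r·q·sin P, we get sin P = 2·area/(r·q) ≈ 0.39391.
Taking the obtuse solution, ∠P ≈ 156.80°.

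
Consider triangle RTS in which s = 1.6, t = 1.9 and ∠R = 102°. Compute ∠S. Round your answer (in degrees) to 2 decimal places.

By the law of cosines, r² = t² + s² − 2·t·s·cos R = 7.4341, so r ≈ 2.7266.
Law of cosines again: cos S = (r² + t² − s²)/(2·r·t) ≈ 0.81886, so ∠S ≈ 35.03°.

∠S ≈ 35.03°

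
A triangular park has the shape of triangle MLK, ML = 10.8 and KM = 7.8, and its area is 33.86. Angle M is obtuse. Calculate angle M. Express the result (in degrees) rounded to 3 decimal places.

126.496

From area = ½·KM·ML·sin M, we get sin M = 2·area/(KM·ML) ≈ 0.80389.
Taking the obtuse solution, ∠M ≈ 126.50°.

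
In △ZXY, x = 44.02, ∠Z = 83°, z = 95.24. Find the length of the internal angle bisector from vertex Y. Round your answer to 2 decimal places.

Law of sines: sin X = x·sin Z/z ≈ 0.45876.
Since z ≥ x, only the acute value applies: ∠X ≈ 27.31°.
Then ∠Y = 180° − ∠Z − ∠X ≈ 69.69°.
Law of sines gives y = z·sin Y/sin Z ≈ 89.991.
The bisector from Y has length 2·z·x·cos(∠Y/2)/(z+x) ≈ 49.414.

t_Y ≈ 49.41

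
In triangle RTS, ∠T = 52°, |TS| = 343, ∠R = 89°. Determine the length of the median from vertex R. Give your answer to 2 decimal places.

m_R ≈ 174.44

The third angle is ∠S = 180° − ∠R − ∠T = 39.00°.
Law of sines: |SR| = |TS|·sin T/sin R ≈ 270.33.
Law of sines: |RT| = |TS|·sin S/sin R ≈ 215.89.
Median from R: ½√(2·|SR|² + 2·|RT|² − |TS|²) ≈ 174.44.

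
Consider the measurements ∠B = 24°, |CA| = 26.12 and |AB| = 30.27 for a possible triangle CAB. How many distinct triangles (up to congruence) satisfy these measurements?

2

|AB|·sin B = 30.27·sin(24°) ≈ 12.31.
Since |AB| sin B < |CA| < |AB| (12.31 < 26.12 < 30.27), two triangles exist.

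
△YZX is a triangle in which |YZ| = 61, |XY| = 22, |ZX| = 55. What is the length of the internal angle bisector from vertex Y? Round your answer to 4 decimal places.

27.4357

By the law of cosines, cos Y = (|XY|² + |YZ|² − |ZX|²) / (2·|XY|·|YZ|) ≈ 0.43964, so ∠Y ≈ 63.92°.
The bisector from Y has length 2·|XY|·|YZ|·cos(∠Y/2)/(|XY|+|YZ|) ≈ 27.436.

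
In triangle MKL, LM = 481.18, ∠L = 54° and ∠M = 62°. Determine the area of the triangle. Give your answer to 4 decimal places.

area ≈ 92006.2912

The third angle is ∠K = 180° − ∠L − ∠M = 64.00°.
Law of sines: KL = LM·sin M/sin K ≈ 472.7.
Law of sines: MK = LM·sin L/sin K ≈ 433.12.
Area = ½·LM·KL·sin L ≈ 92006.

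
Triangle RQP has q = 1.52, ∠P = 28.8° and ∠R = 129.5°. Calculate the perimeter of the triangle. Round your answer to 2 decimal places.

The third angle is ∠Q = 180° − ∠P − ∠R = 21.70°.
Law of sines: r = q·sin R/sin Q ≈ 3.1721.
Law of sines: p = q·sin P/sin Q ≈ 1.9805.
Semiperimeter s = (3.1721+1.52+1.9805)/2 = 3.3363.
Perimeter = 3.1721 + 1.52 + 1.9805 = 6.6725.

6.67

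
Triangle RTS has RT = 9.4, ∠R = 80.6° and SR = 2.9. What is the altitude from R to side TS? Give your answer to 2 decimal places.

By the law of cosines, TS² = SR² + RT² − 2·SR·RT·cos R = 87.865, so TS ≈ 9.3737.
Area = ½·SR·RT·sin R ≈ 13.447.
The altitude from R has length 2·area/TS ≈ 2.8691.

h_R ≈ 2.87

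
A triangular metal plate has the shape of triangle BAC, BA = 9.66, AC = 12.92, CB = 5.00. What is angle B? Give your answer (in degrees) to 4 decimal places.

By the law of cosines, cos B = (CB² + BA² − AC²) / (2·CB·BA) ≈ -0.50322, so ∠B ≈ 120.21°.

∠B ≈ 120.2131°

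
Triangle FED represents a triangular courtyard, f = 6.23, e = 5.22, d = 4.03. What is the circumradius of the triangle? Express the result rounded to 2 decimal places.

R ≈ 3.13

By the law of cosines, cos F = (e² + d² − f²) / (2·e·d) ≈ 0.11115, so ∠F ≈ 83.62°.
Circumradius = f/(2 sin F) ≈ 3.1344.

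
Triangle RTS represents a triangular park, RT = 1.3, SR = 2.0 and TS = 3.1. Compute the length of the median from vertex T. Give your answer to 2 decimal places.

Median from T: ½√(2·RT² + 2·TS² − SR²) ≈ 2.1564.

m_T ≈ 2.16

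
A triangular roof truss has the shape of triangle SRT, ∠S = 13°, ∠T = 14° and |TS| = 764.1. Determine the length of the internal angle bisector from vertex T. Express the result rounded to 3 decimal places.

t_T ≈ 502.558

The third angle is ∠R = 180° − ∠T − ∠S = 153.00°.
Law of sines: |RT| = |TS|·sin S/sin R ≈ 378.61.
Law of sines: |SR| = |TS|·sin T/sin R ≈ 407.17.
The bisector from T has length 2·|RT|·|TS|·cos(∠T/2)/(|RT|+|TS|) ≈ 502.56.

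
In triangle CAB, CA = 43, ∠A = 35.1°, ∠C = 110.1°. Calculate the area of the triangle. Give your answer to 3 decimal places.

874.721

The third angle is ∠B = 180° − ∠C − ∠A = 34.80°.
Law of sines: AB = CA·sin C/sin B ≈ 70.755.
Law of sines: BC = CA·sin A/sin B ≈ 43.323.
Area = ½·CA·AB·sin A ≈ 874.72.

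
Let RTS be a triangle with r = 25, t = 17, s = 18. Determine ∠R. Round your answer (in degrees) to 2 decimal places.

91.12

By the law of cosines, cos R = (t² + s² − r²) / (2·t·s) ≈ -0.01961, so ∠R ≈ 91.12°.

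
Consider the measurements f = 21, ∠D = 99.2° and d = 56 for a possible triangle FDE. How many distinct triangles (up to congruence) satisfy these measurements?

f·sin D = 21·sin(99.2°) ≈ 20.73.
Since ∠D is not acute, a triangle exists only if d > f; here d > f, so there is exactly one triangle.

1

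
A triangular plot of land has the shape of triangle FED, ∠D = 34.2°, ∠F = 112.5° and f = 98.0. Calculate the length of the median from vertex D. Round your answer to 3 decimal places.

74.894

The third angle is ∠E = 180° − ∠D − ∠F = 33.30°.
Law of sines: e = f·sin E/sin F ≈ 58.237.
Law of sines: d = f·sin D/sin F ≈ 59.623.
Median from D: ½√(2·f² + 2·e² − d²) ≈ 74.894.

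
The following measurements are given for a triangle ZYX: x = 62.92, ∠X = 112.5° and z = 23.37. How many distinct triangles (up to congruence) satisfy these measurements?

z·sin X = 23.37·sin(112.5°) ≈ 21.59.
Since ∠X is not acute, a triangle exists only if x > z; here x > z, so there is exactly one triangle.

1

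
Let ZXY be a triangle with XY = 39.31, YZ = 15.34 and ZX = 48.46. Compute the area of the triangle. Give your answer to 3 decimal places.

Semiperimeter s = (39.31 + 15.34 + 48.46)/2 = 51.555.
Heron's formula: area = √(51.555·12.245·36.215·3.095) ≈ 266.

area ≈ 266.005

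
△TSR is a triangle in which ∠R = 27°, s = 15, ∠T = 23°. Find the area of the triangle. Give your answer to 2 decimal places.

The third angle is ∠S = 180° − ∠R − ∠T = 130.00°.
Law of sines: t = s·sin T/sin S ≈ 7.6509.
Law of sines: r = s·sin R/sin S ≈ 8.8896.
Area = ½·s·t·sin R ≈ 26.051.

26.05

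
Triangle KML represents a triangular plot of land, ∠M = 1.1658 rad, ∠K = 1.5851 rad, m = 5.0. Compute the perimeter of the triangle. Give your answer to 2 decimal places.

12.51

The third angle is ∠L = π − ∠K − ∠M = 0.3907 rad.
Law of sines: k = m·sin K/sin M ≈ 5.4395.
Law of sines: l = m·sin L/sin M ≈ 2.0717.
Semiperimeter s = (5.4395+5+2.0717)/2 = 6.2556.
Perimeter = 5.4395 + 5 + 2.0717 = 12.511.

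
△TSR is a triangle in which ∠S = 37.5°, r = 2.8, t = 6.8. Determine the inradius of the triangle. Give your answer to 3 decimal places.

By the law of cosines, s² = r² + t² − 2·r·t·cos S = 23.869, so s ≈ 4.8856.
Area = ½·r·t·sin S ≈ 5.7954.
Semiperimeter p = (6.8+4.8856+2.8)/2 = 7.2428.
Inradius = area/p = 5.7954/7.2428 ≈ 0.80016.

0.800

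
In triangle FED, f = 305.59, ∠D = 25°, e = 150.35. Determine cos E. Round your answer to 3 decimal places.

0.936

By the law of cosines, d² = f² + e² − 2·f·e·cos D = 32709, so d ≈ 180.86.
Law of cosines again: cos E = (d² + f² − e²)/(2·d·f) ≈ 0.93625, so ∠E ≈ 20.57°.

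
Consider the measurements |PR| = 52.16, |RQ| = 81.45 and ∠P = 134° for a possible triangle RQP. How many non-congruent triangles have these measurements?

1

|PR|·sin P = 52.16·sin(134°) ≈ 37.52.
Since ∠P is not acute, a triangle exists only if |RQ| > |PR|; here |RQ| > |PR|, so there is exactly one triangle.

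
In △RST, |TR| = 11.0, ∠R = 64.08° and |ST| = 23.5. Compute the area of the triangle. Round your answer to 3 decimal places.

area ≈ 129.229

Law of sines: sin S = |TR|·sin R/|ST| ≈ 0.42100.
Since |ST| ≥ |TR|, only the acute value applies: ∠S ≈ 24.90°.
Then ∠T = 180° − ∠R − ∠S ≈ 91.02°.
Law of sines gives |RS| = |ST|·sin T/sin R ≈ 26.124.
Area = ½·|ST|·|TR|·sin T ≈ 129.23.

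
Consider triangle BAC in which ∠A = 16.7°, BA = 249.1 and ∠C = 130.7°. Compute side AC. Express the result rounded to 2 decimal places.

The third angle is ∠B = 180° − ∠A − ∠C = 32.60°.
Law of sines: AC = BA·sin B/sin C ≈ 177.02.

177.02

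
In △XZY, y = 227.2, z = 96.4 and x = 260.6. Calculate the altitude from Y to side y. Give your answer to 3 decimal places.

h_Y ≈ 95.161

Semiperimeter s = (260.6 + 96.4 + 227.2)/2 = 292.1.
Heron's formula: area = √(292.1·31.5·195.7·64.9) ≈ 10810.
The altitude from Y has length 2·area/y ≈ 95.161.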